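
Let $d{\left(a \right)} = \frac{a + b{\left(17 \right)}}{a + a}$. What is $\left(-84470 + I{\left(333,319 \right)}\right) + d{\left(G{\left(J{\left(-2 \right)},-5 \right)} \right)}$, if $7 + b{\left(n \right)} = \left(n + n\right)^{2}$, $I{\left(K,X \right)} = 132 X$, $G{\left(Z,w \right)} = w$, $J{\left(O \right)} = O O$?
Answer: $- \frac{212382}{5} \approx -42476.0$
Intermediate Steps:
$J{\left(O \right)} = O^{2}$
$b{\left(n \right)} = -7 + 4 n^{2}$ ($b{\left(n \right)} = -7 + \left(n + n\right)^{2} = -7 + \left(2 n\right)^{2} = -7 + 4 n^{2}$)
$d{\left(a \right)} = \frac{1149 + a}{2 a}$ ($d{\left(a \right)} = \frac{a - \left(7 - 4 \cdot 17^{2}\right)}{a + a} = \frac{a + \left(-7 + 4 \cdot 289\right)}{2 a} = \left(a + \left(-7 + 1156\right)\right) \frac{1}{2 a} = \left(a + 1149\right) \frac{1}{2 a} = \left(1149 + a\right) \frac{1}{2 a} = \frac{1149 + a}{2 a}$)
$\left(-84470 + I{\left(333,319 \right)}\right) + d{\left(G{\left(J{\left(-2 \right)},-5 \right)} \right)} = \left(-84470 + 132 \cdot 319\right) + \frac{1149 - 5}{2 \left(-5\right)} = \left(-84470 + 42108\right) + \frac{1}{2} \left(- \frac{1}{5}\right) 1144 = -42362 - \frac{572}{5} = - \frac{212382}{5}$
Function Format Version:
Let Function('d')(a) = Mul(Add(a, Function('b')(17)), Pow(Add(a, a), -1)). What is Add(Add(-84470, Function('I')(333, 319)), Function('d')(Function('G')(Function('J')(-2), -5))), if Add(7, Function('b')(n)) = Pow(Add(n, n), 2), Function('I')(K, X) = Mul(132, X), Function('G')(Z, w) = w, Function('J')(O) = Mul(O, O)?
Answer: Rational(-212382, 5) ≈ -42476.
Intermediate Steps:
Function('J')(O) = Pow(O, 2)
Function('b')(n) = Add(-7, Mul(4, Pow(n, 2))) (Function('b')(n) = Add(-7, Pow(Add(n, n), 2)) = Add(-7, Pow(Mul(2, n), 2)) = Add(-7, Mul(4, Pow(n, 2))))
Function('d')(a) = Mul(Rational(1, 2), Pow(a, -1), Add(1149, a)) (Function('d')(a) = Mul(Add(a, Add(-7, Mul(4, Pow(17, 2)))), Pow(Add(a, a), -1)) = Mul(Add(a, Add(-7, Mul(4, 289))), Pow(Mul(2, a), -1)) = Mul(Add(a, Add(-7, 1156)), Mul(Rational(1, 2), Pow(a, -1))) = Mul(Add(a, 1149), Mul(Rational(1, 2), Pow(a, -1))) = Mul(Add(1149, a), Mul(Rational(1, 2), Pow(a, -1))) = Mul(Rational(1, 2), Pow(a, -1), Add(1149, a)))
Add(Add(-84470, Function('I')(333, 319)), Function('d')(Function('G')(Function('J')(-2), -5))) = Add(Add(-84470, Mul(132, 319)), Mul(Rational(1, 2), Pow(-5, -1), Add(1149, -5))) = Add(Add(-84470, 42108), Mul(Rational(1, 2), Rational(-1, 5), 1144)) = Add(-42362, Rational(-572, 5)) = Rational(-212382, 5)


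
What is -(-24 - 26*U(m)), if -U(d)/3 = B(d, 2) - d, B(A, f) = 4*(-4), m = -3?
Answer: 1038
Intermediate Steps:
B(A, f) = -16
U(d) = 48 + 3*d (U(d) = -3*(-16 - d) = 48 + 3*d)
-(-24 - 26*U(m)) = -(-24 - 26*(48 + 3*(-3))) = -(-24 - 26*(48 - 9)) = -(-24 - 26*39) = -(-24 - 1014) = -1*(-1038) = 1038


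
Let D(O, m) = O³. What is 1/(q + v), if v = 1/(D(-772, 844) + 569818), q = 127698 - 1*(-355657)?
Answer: 459529830/222116040979649 ≈ 2.0689e-6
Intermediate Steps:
q = 483355 (q = 127698 + 355657 = 483355)
v = -1/459529830 (v = 1/((-772)³ + 569818) = 1/(-460099648 + 569818) = 1/(-459529830) = -1/459529830 ≈ -2.1761e-9)
1/(q + v) = 1/(483355 - 1/459529830) = 1/(222116040979649/459529830) = 459529830/222116040979649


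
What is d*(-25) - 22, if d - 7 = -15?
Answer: 178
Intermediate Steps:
d = -8 (d = 7 - 15 = -8)
d*(-25) - 22 = -8*(-25) - 22 = 200 - 22 = 178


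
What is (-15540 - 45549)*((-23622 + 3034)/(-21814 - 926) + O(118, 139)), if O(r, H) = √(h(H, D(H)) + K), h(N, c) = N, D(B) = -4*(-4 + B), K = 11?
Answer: -104808361/1895 - 305445*√6 ≈ -8.0349e+5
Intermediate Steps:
D(B) = 16 - 4*B
O(r, H) = √(11 + H) (O(r, H) = √(H + 11) = √(11 + H))
(-15540 - 45549)*((-23622 + 3034)/(-21814 - 926) + O(118, 139)) = (-15540 - 45549)*((-23622 + 3034)/(-21814 - 926) + √(11 + 139)) = -61089*(-20588/(-22740) + √150) = -61089*(-20588*(-1/22740) + 5*√6) = -61089*(5147/5685 + 5*√6) = -104808361/1895 - 305445*√6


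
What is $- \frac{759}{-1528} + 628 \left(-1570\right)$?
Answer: $- \frac{1506546121}{1528} \approx -9.8596 \cdot 10^{5}$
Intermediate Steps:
$- \frac{759}{-1528} + 628 \left(-1570\right) = \left(-759\right) \left(- \frac{1}{1528}\right) - 985960 = \frac{759}{1528} - 985960 = - \frac{1506546121}{1528}$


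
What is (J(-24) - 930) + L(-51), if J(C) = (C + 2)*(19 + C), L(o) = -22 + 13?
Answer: -829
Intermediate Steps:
L(o) = -9
J(C) = (2 + C)*(19 + C)
(J(-24) - 930) + L(-51) = ((38 + (-24)**2 + 21*(-24)) - 930) - 9 = ((38 + 576 - 504) - 930) - 9 = (110 - 930) - 9 = -820 - 9 = -829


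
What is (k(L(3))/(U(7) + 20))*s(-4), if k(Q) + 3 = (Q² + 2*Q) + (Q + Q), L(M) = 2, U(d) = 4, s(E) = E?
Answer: -3/2 ≈ -1.5000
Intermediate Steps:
k(Q) = -3 + Q² + 4*Q (k(Q) = -3 + ((Q² + 2*Q) + (Q + Q)) = -3 + ((Q² + 2*Q) + 2*Q) = -3 + (Q² + 4*Q) = -3 + Q² + 4*Q)
(k(L(3))/(U(7) + 20))*s(-4) = ((-3 + 2² + 4*2)/(4 + 20))*(-4) = ((-3 + 4 + 8)/24)*(-4) = ((1/24)*9)*(-4) = (3/8)*(-4) = -3/2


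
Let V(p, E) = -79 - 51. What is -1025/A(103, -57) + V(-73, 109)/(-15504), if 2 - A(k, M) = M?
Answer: -7941965/457368 ≈ -17.365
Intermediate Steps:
V(p, E) = -130
A(k, M) = 2 - M
-1025/A(103, -57) + V(-73, 109)/(-15504) = -1025/(2 - 1*(-57)) - 130/(-15504) = -1025/(2 + 57) - 130*(-1/15504) = -1025/59 + 65/7752 = -7941965/457368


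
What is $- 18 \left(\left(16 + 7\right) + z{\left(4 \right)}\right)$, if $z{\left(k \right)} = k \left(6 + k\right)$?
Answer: $-1134$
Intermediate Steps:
$- 18 \left(\left(16 + 7\right) + z{\left(4 \right)}\right) = - 18 \left(\left(16 + 7\right) + 4 \left(6 + 4\right)\right) = - 18 \left(23 + 4 \cdot 10\right) = - 18 \left(23 + 40\right) = \left(-18\right) 63 = -1134$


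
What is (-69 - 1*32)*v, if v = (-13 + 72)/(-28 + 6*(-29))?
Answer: 59/2 ≈ 29.500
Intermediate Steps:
v = -59/202 (v = 59/(-28 - 174) = 59/(-202) = 59*(-1/202) = -59/202 ≈ -0.29208)
(-69 - 1*32)*v = (-69 - 1*32)*(-59/202) = (-69 - 32)*(-59/202) = -101*(-59/202) = 59/2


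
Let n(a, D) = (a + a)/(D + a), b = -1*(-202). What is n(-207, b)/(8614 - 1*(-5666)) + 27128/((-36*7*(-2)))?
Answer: 5765321/107100 ≈ 53.831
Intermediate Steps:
b = 202
n(a, D) = 2*a/(D + a) (n(a, D) = (2*a)/(D + a) = 2*a/(D + a))
n(-207, b)/(8614 - 1*(-5666)) + 27128/((-36*7*(-2))) = (2*(-207)/(202 - 207))/(8614 - 1*(-5666)) + 27128/((-36*7*(-2))) = (2*(-207)/(-5))/(8614 + 5666) + 27128/((-252*(-2))) = (2*(-207)*(-1/5))/14280 + 27128/504 = (414/5)*(1/14280) + 27128*(1/504) = 69/11900 + 3391/63 = 5765321/107100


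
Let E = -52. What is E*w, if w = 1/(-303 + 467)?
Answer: -13/41 ≈ -0.31707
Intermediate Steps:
w = 1/164 ≈ 0.0060976
E*w = -52*1/164 = -13/41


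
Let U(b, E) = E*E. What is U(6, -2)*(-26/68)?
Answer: -26/17 ≈ -1.5294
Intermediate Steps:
U(b, E) = E²
U(6, -2)*(-26/68) = (-2)²*(-26/68) = 4*(-26*1/68) = 4*(-13/34) = -26/17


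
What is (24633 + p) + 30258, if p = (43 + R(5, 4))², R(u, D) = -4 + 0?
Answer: 56412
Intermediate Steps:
R(u, D) = -4
p = 1521 (p = (43 - 4)² = 39² = 1521)
(24633 + p) + 30258 = (24633 + 1521) + 30258 = 26154 + 30258 = 56412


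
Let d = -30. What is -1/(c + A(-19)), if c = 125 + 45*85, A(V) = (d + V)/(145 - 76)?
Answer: -69/272501 ≈ -0.00025321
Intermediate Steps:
A(V) = -10/23 + V/69 (A(V) = (-30 + V)/(145 - 76) = (-30 + V)/69 = (-30 + V)*(1/69) = -10/23 + V/69)
c = 3950 (c = 125 + 3825 = 3950)
-1/(c + A(-19)) = -1/(3950 + (-10/23 + (1/69)*(-19))) = -1/(3950 + (-10/23 - 19/69)) = -1/(3950 - 49/69) = -1/272501/69 = -1*69/272501 = -69/272501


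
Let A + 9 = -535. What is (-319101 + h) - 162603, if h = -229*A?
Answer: -357128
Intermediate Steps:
A = -544 (A = -9 - 535 = -544)
h = 124576 (h = -229*(-544) = 124576)
(-319101 + h) - 162603 = (-319101 + 124576) - 162603 = -194525 - 162603 = -357128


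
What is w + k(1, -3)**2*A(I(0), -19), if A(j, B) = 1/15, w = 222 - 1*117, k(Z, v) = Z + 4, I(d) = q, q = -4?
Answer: 320/3 ≈ 106.67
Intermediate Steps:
I(d) = -4
k(Z, v) = 4 + Z
w = 105 (w = 222 - 117 = 105)
A(j, B) = 1/15
w + k(1, -3)**2*A(I(0), -19) = 105 + (4 + 1)**2*(1/15) = 105 + 5**2*(1/15) = 105 + 25*(1/15) = 105 + 5/3 = 320/3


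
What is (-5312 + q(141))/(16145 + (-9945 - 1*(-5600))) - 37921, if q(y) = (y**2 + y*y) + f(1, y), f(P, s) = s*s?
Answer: -447413469/11800 ≈ -37916.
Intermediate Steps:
f(P, s) = s**2
q(y) = 3*y**2 (q(y) = (y**2 + y*y) + y**2 = (y**2 + y**2) + y**2 = 2*y**2 + y**2 = 3*y**2)
(-5312 + q(141))/(16145 + (-9945 - 1*(-5600))) - 37921 = (-5312 + 3*141**2)/(16145 + (-9945 - 1*(-5600))) - 37921 = (-5312 + 3*19881)/(16145 + (-9945 + 5600)) - 37921 = (-5312 + 59643)/(16145 - 4345) - 37921 = 54331/11800 - 37921 = -447413469/11800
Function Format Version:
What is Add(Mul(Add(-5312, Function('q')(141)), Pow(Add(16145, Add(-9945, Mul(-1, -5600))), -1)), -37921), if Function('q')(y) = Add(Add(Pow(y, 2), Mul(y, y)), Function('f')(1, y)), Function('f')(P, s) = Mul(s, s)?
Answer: Rational(-447413469, 11800) ≈ -37916.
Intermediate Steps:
Function('f')(P, s) = Pow(s, 2)
Function('q')(y) = Mul(3, Pow(y, 2)) (Function('q')(y) = Add(Add(Pow(y, 2), Mul(y, y)), Pow(y, 2)) = Add(Add(Pow(y, 2), Pow(y, 2)), Pow(y, 2)) = Add(Mul(2, Pow(y, 2)), Pow(y, 2)) = Mul(3, Pow(y, 2)))
Add(Mul(Add(-5312, Function('q')(141)), Pow(Add(16145, Add(-9945, Mul(-1, -5600))), -1)), -37921) = Add(Mul(Add(-5312, Mul(3, Pow(141, 2))), Pow(Add(16145, Add(-9945, Mul(-1, -5600))), -1)), -37921) = Add(Mul(Add(-5312, Mul(3, 19881)), Pow(Add(16145, Add(-9945, 5600)), -1)), -37921) = Add(Mul(Add(-5312, 59643), Pow(Add(16145, -4345), -1)), -37921) = Add(Mul(54331, Pow(11800, -1)), -37921) = Add(Mul(54331, Rational(1, 11800)), -37921) = Add(Rational(54331, 11800), -37921) = Rational(-447413469, 11800)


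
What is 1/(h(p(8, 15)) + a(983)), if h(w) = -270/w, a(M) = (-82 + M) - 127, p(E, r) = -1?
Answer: 1/1044 ≈ 0.00095785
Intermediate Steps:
a(M) = -209 + M
1/(h(p(8, 15)) + a(983)) = 1/(-270/(-1) + (-209 + 983)) = 1/(-270*(-1) + 774) = 1/(270 + 774) = 1/1044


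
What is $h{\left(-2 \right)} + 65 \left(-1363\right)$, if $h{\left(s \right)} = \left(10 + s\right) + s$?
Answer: $-88589$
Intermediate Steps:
$h{\left(s \right)} = 10 + 2 s$
$h{\left(-2 \right)} + 65 \left(-1363\right) = \left(10 + 2 \left(-2\right)\right) + 65 \left(-1363\right) = \left(10 - 4\right) - 88595 = 6 - 88595 = -88589$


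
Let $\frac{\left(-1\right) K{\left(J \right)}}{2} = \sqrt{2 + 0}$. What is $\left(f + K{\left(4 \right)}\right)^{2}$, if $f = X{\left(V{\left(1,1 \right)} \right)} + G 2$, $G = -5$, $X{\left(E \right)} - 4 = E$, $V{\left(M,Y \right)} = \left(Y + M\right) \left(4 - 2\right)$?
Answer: $12 + 8 \sqrt{2} \approx 23.314$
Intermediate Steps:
$K{\left(J \right)} = - 2 \sqrt{2}$ ($K{\left(J \right)} = - 2 \sqrt{2 + 0} = - 2 \sqrt{2}$)
$V{\left(M,Y \right)} = 2 M + 2 Y$ ($V{\left(M,Y \right)} = \left(M + Y\right) 2 = 2 M + 2 Y$)
$X{\left(E \right)} = 4 + E$
$f = -2$ ($f = \left(4 + \left(2 \cdot 1 + 2 \cdot 1\right)\right) - 10 = \left(4 + \left(2 + 2\right)\right) - 10 = \left(4 + 4\right) - 10 = 8 - 10 = -2$)
$\left(f + K{\left(4 \right)}\right)^{2} = \left(-2 - 2 \sqrt{2}\right)^{2}$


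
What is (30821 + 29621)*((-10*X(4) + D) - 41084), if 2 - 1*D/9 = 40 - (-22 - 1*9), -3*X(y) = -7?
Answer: -7566431770/3 ≈ -2.5221e+9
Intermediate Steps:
X(y) = 7/3 (X(y) = -⅓*(-7) = 7/3)
D = -621 (D = 18 - 9*(40 - (-22 - 1*9)) = 18 - 9*(40 - (-22 - 9)) = 18 - 9*(40 - 1*(-31)) = 18 - 9*(40 + 31) = 18 - 9*71 = 18 - 639 = -621)
(30821 + 29621)*((-10*X(4) + D) - 41084) = (30821 + 29621)*((-10*7/3 - 621) - 41084) = 60442*((-70/3 - 621) - 41084) = 60442*(-1933/3 - 41084) = 60442*(-125185/3) = -7566431770/3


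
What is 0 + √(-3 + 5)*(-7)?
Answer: -7*√2 ≈ -9.8995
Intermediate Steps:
0 + √(-3 + 5)*(-7) = 0 + √2*(-7) = 0 - 7*√2 = -7*√2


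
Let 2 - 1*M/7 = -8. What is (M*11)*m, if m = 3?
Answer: 2310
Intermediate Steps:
M = 70 (M = 14 - 7*(-8) = 14 + 56 = 70)
(M*11)*m = (70*11)*3 = 770*3 = 2310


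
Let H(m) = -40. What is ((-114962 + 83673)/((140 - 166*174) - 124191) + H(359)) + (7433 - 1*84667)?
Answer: -11817867901/152935 ≈ -77274.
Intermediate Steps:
((-114962 + 83673)/((140 - 166*174) - 124191) + H(359)) + (7433 - 1*84667) = ((-114962 + 83673)/((140 - 166*174) - 124191) - 40) + (7433 - 1*84667) = (-31289/((140 - 28884) - 124191) - 40) + (7433 - 84667) = (-31289/(-28744 - 124191) - 40) - 77234 = (-31289/(-152935) - 40) - 77234 = (-31289*(-1/152935) - 40) - 77234 = (31289/152935 - 40) - 77234 = -6086111/152935 - 77234 = -11817867901/152935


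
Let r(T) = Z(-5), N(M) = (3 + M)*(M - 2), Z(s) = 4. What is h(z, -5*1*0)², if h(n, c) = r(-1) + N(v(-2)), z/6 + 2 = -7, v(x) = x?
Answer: 0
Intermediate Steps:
N(M) = (-2 + M)*(3 + M) (N(M) = (3 + M)*(-2 + M) = (-2 + M)*(3 + M))
z = -54 (z = -12 + 6*(-7) = -12 - 42 = -54)
r(T) = 4
h(n, c) = 0 (h(n, c) = 4 + (-6 - 2 + (-2)²) = 4 + (-6 - 2 + 4) = 4 - 4 = 0)
h(z, -5*1*0)² = 0² = 0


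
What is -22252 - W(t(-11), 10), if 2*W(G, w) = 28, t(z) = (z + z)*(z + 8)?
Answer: -22266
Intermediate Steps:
t(z) = 2*z*(8 + z) (t(z) = (2*z)*(8 + z) = 2*z*(8 + z))
W(G, w) = 14 (W(G, w) = (½)*28 = 14)
-22252 - W(t(-11), 10) = -22252 - 1*14 = -22252 - 14 = -22266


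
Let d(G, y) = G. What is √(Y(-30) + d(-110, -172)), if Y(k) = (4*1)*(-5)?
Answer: I*√130 ≈ 11.402*I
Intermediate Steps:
Y(k) = -20 (Y(k) = 4*(-5) = -20)
√(Y(-30) + d(-110, -172)) = √(-20 - 110) = √(-130) = I*√130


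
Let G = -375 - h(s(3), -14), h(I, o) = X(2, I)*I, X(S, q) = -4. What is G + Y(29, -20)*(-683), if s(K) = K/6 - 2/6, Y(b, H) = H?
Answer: 39857/3 ≈ 13286.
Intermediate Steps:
s(K) = -⅓ + K/6 (s(K) = K*(⅙) - 2*⅙ = K/6 - ⅓ = -⅓ + K/6)
h(I, o) = -4*I
G = -1123/3 (G = -375 - (-4)*(-⅓ + (⅙)*3) = -375 - (-4)*(-⅓ + ½) = -375 - (-4)/6 = -375 - 1*(-⅔) = -375 + ⅔ = -1123/3 ≈ -374.33)
G + Y(29, -20)*(-683) = -1123/3 - 20*(-683) = -1123/3 + 13660 = 39857/3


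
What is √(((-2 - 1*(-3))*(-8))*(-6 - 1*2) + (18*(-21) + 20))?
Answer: 7*I*√6 ≈ 17.146*I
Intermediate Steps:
√(((-2 - 1*(-3))*(-8))*(-6 - 1*2) + (18*(-21) + 20)) = √(((-2 + 3)*(-8))*(-6 - 2) + (-378 + 20)) = √((1*(-8))*(-8) - 358) = √(-8*(-8) - 358) = √(64 - 358) = √(-294) = 7*I*√6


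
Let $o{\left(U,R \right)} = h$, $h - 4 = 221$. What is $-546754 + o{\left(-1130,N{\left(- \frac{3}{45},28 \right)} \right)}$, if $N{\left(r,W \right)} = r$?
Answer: $-546529$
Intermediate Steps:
$h = 225$ ($h = 4 + 221 = 225$)
$o{\left(U,R \right)} = 225$
$-546754 + o{\left(-1130,N{\left(- \frac{3}{45},28 \right)} \right)} = -546754 + 225 = -546529$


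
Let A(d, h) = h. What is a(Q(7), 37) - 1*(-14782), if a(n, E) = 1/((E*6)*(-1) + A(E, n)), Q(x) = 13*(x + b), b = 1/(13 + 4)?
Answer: 32727331/2214 ≈ 14782.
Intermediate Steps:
b = 1/17 ≈ 0.058824
Q(x) = 13/17 + 13*x (Q(x) = 13*(x + 1/17) = 13*(1/17 + x) = 13/17 + 13*x)
a(n, E) = 1/(n - 6*E) (a(n, E) = 1/((E*6)*(-1) + n) = 1/((6*E)*(-1) + n) = 1/(-6*E + n) = 1/(n - 6*E))
a(Q(7), 37) - 1*(-14782) = 1/((13/17 + 13*7) - 6*37) - 1*(-14782) = 1/((13/17 + 91) - 222) + 14782 = 1/(1560/17 - 222) + 14782 = 1/(-2214/17) + 14782 = -17/2214 + 14782 = 32727331/2214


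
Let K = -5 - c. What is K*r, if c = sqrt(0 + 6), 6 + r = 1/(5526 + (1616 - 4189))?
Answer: 88585/2953 + 17717*sqrt(6)/2953 ≈ 44.694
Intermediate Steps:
r = -17717/2953 (r = -6 + 1/(5526 + (1616 - 4189)) = -6 + 1/(5526 - 2573) = -6 + 1/2953 = -17717/2953 ≈ -5.9997)
c = sqrt(6) ≈ 2.4495
K = -5 - sqrt(6) ≈ -7.4495
K*r = (-5 - sqrt(6))*(-17717/2953) = 88585/2953 + 17717*sqrt(6)/2953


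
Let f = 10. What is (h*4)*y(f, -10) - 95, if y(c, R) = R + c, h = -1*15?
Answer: -95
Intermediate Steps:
h = -15
(h*4)*y(f, -10) - 95 = (-15*4)*(-10 + 10) - 95 = -60*0 - 95 = 0 - 95 = -95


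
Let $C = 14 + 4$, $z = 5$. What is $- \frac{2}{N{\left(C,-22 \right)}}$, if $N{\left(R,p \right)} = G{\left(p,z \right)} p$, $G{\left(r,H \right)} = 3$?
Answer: $\frac{1}{33} \approx 0.030303$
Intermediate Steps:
$C = 18$
$N{\left(R,p \right)} = 3 p$
$- \frac{2}{N{\left(C,-22 \right)}} = - \frac{2}{3 \left(-22\right)} = - \frac{2}{-66} = \left(-2\right) \left(- \frac{1}{66}\right) = \frac{1}{33}$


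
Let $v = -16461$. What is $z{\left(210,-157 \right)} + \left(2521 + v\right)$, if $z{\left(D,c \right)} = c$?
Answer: $-14097$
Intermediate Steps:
$z{\left(210,-157 \right)} + \left(2521 + v\right) = -157 + \left(2521 - 16461\right) = -157 - 13940 = -14097$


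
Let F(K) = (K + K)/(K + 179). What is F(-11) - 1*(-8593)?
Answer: 721801/84 ≈ 8592.9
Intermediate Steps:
F(K) = 2*K/(179 + K) (F(K) = (2*K)/(179 + K) = 2*K/(179 + K))
F(-11) - 1*(-8593) = 2*(-11)/(179 - 11) - 1*(-8593) = 2*(-11)/168 + 8593 = 2*(-11)*(1/168) + 8593 = -11/84 + 8593 = 721801/84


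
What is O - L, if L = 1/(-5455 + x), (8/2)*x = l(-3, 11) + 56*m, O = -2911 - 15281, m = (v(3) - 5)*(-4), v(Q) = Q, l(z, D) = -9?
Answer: -388963148/21381 ≈ -18192.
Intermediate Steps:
m = 8 (m = (3 - 5)*(-4) = -2*(-4) = 8)
O = -18192
x = 439/4 (x = (-9 + 56*8)/4 = (-9 + 448)/4 = (¼)*439 = 439/4 ≈ 109.75)
L = -4/21381 (L = 1/(-5455 + 439/4) = 1/(-21381/4) = -4/21381 ≈ -0.00018708)
O - L = -18192 - 1*(-4/21381) = -18192 + 4/21381 = -388963148/21381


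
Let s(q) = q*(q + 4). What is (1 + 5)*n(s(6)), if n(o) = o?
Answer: 360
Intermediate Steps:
s(q) = q*(4 + q)
(1 + 5)*n(s(6)) = (1 + 5)*(6*(4 + 6)) = 6*(6*10) = 6*60 = 360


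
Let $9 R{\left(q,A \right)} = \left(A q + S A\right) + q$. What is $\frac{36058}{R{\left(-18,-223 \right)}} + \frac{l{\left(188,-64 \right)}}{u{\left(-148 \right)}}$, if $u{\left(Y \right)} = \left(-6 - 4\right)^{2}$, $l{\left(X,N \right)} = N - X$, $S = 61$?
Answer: $- \frac{8718291}{240175} \approx -36.3$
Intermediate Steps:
$R{\left(q,A \right)} = \frac{q}{9} + \frac{61 A}{9} + \frac{A q}{9}$ ($R{\left(q,A \right)} = \frac{\left(A q + 61 A\right) + q}{9} = \frac{\left(61 A + A q\right) + q}{9} = \frac{q + 61 A + A q}{9} = \frac{q}{9} + \frac{61 A}{9} + \frac{A q}{9}$)
$u{\left(Y \right)} = 100$ ($u{\left(Y \right)} = \left(-10\right)^{2} = 100$)
$\frac{36058}{R{\left(-18,-223 \right)}} + \frac{l{\left(188,-64 \right)}}{u{\left(-148 \right)}} = \frac{36058}{\frac{1}{9} \left(-18\right) + \frac{61}{9} \left(-223\right) + \frac{1}{9} \left(-223\right) \left(-18\right)} + \frac{-64 - 188}{100} = \frac{36058}{-2 - \frac{13603}{9} + 446} + \left(-64 - 188\right) \frac{1}{100} = \frac{36058}{- \frac{9607}{9}} - \frac{63}{25} = 36058 \left(- \frac{9}{9607}\right) - \frac{63}{25} = - \frac{324522}{9607} - \frac{63}{25} = - \frac{8718291}{240175}$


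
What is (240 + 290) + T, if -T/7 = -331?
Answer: 2847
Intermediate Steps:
T = 2317 (T = -7*(-331) = 2317)
(240 + 290) + T = (240 + 290) + 2317 = 530 + 2317 = 2847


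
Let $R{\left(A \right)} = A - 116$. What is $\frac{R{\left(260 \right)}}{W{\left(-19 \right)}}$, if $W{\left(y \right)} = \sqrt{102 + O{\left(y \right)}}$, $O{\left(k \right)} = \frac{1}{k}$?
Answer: $\frac{144 \sqrt{36803}}{1937} \approx 14.262$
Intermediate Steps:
$R{\left(A \right)} = -116 + A$
$W{\left(y \right)} = \sqrt{102 + \frac{1}{y}}$
$\frac{R{\left(260 \right)}}{W{\left(-19 \right)}} = \frac{-116 + 260}{\sqrt{102 + \frac{1}{-19}}} = \frac{144}{\sqrt{102 - \frac{1}{19}}} = \frac{144}{\sqrt{\frac{1937}{19}}} = \frac{144}{\frac{1}{19} \sqrt{36803}} = 144 \frac{\sqrt{36803}}{1937} = \frac{144 \sqrt{36803}}{1937}$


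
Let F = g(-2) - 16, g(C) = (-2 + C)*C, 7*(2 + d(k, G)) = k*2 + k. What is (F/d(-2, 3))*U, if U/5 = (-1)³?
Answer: -14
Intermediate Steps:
d(k, G) = -2 + 3*k/7 (d(k, G) = -2 + (k*2 + k)/7 = -2 + (2*k + k)/7 = -2 + (3*k)/7 = -2 + 3*k/7)
g(C) = C*(-2 + C)
F = -8 (F = -2*(-2 - 2) - 16 = -2*(-4) - 16 = 8 - 16 = -8)
U = -5 (U = 5*(-1)³ = 5*(-1) = -5)
(F/d(-2, 3))*U = -8/(-2 + (3/7)*(-2))*(-5) = -8/(-2 - 6/7)*(-5) = -8/(-20/7)*(-5) = -8*(-7/20)*(-5) = (14/5)*(-5) = -14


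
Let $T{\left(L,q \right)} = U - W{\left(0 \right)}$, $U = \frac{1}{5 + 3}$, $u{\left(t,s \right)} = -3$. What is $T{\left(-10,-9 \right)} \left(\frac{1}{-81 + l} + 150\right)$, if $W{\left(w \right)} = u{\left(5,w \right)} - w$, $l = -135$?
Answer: $\frac{809975}{1728} \approx 468.74$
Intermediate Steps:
$W{\left(w \right)} = -3 - w$
$U = \frac{1}{8} \approx 0.125$
$T{\left(L,q \right)} = \frac{25}{8}$ ($T{\left(L,q \right)} = \frac{1}{8} - \left(-3 - 0\right) = \frac{1}{8} - \left(-3 + 0\right) = \frac{1}{8} - -3 = \frac{1}{8} + 3 = \frac{25}{8}$)
$T{\left(-10,-9 \right)} \left(\frac{1}{-81 + l} + 150\right) = \frac{25 \left(\frac{1}{-81 - 135} + 150\right)}{8} = \frac{25 \left(\frac{1}{-216} + 150\right)}{8} = \frac{25 \left(- \frac{1}{216} + 150\right)}{8} = \frac{25}{8} \cdot \frac{32399}{216} = \frac{809975}{1728}$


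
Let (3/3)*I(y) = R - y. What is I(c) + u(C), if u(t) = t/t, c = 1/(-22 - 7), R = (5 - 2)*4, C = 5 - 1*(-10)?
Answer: 378/29 ≈ 13.034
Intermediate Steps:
C = 15 (C = 5 + 10 = 15)
R = 12 (R = 3*4 = 12)
c = -1/29 (c = 1/(-29) = -1/29 ≈ -0.034483)
u(t) = 1
I(y) = 12 - y
I(c) + u(C) = (12 - 1*(-1/29)) + 1 = (12 + 1/29) + 1 = 349/29 + 1 = 378/29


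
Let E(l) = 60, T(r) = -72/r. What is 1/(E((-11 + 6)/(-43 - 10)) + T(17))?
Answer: 17/948 ≈ 0.017932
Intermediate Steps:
1/(E((-11 + 6)/(-43 - 10)) + T(17)) = 1/(60 - 72/17) = 1/(948/17) = 17/948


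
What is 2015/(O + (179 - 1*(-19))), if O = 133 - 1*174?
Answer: 2015/157 ≈ 12.834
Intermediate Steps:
O = -41 (O = 133 - 174 = -41)
2015/(O + (179 - 1*(-19))) = 2015/(-41 + (179 - 1*(-19))) = 2015/(-41 + (179 + 19)) = 2015/(-41 + 198) = 2015/157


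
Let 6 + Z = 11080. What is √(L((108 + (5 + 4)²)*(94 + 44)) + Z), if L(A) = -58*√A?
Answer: √(11074 - 522*√322) ≈ 41.316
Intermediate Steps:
Z = 11074 (Z = -6 + 11080 = 11074)
√(L((108 + (5 + 4)²)*(94 + 44)) + Z) = √(-58*√(94 + 44)*√(108 + (5 + 4)²) + 11074) = √(-58*√138*√(108 + 9²) + 11074) = √(-58*√138*√(108 + 81) + 11074) = √(-58*9*√322 + 11074) = √(-522*√322 + 11074) = √(11074 - 522*√322)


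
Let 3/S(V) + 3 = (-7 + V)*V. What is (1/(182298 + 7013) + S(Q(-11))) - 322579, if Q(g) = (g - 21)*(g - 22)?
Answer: -22549084616910485/69902518817 ≈ -3.2258e+5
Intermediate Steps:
Q(g) = (-22 + g)*(-21 + g) (Q(g) = (-21 + g)*(-22 + g) = (-22 + g)*(-21 + g))
S(V) = 3/(-3 + V*(-7 + V)) (S(V) = 3/(-3 + (-7 + V)*V) = 3/(-3 + V*(-7 + V)))
(1/(182298 + 7013) + S(Q(-11))) - 322579 = (1/(182298 + 7013) + 3/(-3 + (462 + (-11)**2 - 43*(-11))**2 - 7*(462 + (-11)**2 - 43*(-11)))) - 322579 = (1/189311 + 3/(-3 + (462 + 121 + 473)**2 - 7*(462 + 121 + 473))) - 322579 = (1/189311 + 3/(-3 + 1056**2 - 7*1056)) - 322579 = (1/189311 + 3/(-3 + 1115136 - 7392)) - 322579 = (1/189311 + 3/1107741) - 322579 = (1/189311 + 3*(1/1107741)) - 322579 = (1/189311 + 1/369247) - 322579 = 558558/69902518817 - 322579 = -22549084616910485/69902518817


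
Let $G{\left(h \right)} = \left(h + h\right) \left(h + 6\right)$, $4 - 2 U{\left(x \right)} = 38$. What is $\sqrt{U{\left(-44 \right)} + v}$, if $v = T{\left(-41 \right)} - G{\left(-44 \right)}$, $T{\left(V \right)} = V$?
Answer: $9 i \sqrt{42} \approx 58.327 i$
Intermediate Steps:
$U{\left(x \right)} = -17$ ($U{\left(x \right)} = 2 - 19 = -17$)
$G{\left(h \right)} = 2 h \left(6 + h\right)$
$v = -3385$ ($v = -41 - 2 \left(-44\right) \left(6 - 44\right) = -41 - 2 \left(-44\right) \left(-38\right) = -41 - 3344 = -3385$)
$\sqrt{U{\left(-44 \right)} + v} = \sqrt{-17 - 3385} = \sqrt{-3402} = 9 i \sqrt{42}$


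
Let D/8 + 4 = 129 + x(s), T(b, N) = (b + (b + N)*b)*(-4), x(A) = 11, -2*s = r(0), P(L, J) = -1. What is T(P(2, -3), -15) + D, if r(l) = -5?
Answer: 1028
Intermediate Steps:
s = 5/2 (s = -½*(-5) = 5/2 ≈ 2.5000)
T(b, N) = -4*b - 4*b*(N + b) (T(b, N) = (b + (N + b)*b)*(-4) = (b + b*(N + b))*(-4) = -4*b - 4*b*(N + b))
D = 1088 (D = -32 + 8*(129 + 11) = -32 + 8*140 = -32 + 1120 = 1088)
T(P(2, -3), -15) + D = -4*(-1)*(1 - 15 - 1) + 1088 = -4*(-1)*(-15) + 1088 = -60 + 1088 = 1028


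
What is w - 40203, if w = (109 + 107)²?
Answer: 6453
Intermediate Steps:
w = 46656 (w = 216² = 46656)
w - 40203 = 46656 - 40203 = 6453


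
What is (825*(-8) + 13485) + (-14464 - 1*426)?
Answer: -8005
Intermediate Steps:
(825*(-8) + 13485) + (-14464 - 1*426) = (-6600 + 13485) + (-14464 - 426) = 6885 - 14890 = -8005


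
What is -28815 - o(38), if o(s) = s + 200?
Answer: -29053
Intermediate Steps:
o(s) = 200 + s
-28815 - o(38) = -28815 - (200 + 38) = -28815 - 1*238 = -28815 - 238 = -29053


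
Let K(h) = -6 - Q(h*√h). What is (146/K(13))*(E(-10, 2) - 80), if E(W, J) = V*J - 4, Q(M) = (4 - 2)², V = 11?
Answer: 4526/5 ≈ 905.20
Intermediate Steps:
Q(M) = 4 (Q(M) = 2² = 4)
E(W, J) = -4 + 11*J (E(W, J) = 11*J - 4 = -4 + 11*J)
K(h) = -10 (K(h) = -6 - 1*4 = -6 - 4 = -10)
(146/K(13))*(E(-10, 2) - 80) = (146/(-10))*((-4 + 11*2) - 80) = (146*(-⅒))*((-4 + 22) - 80) = -73*(18 - 80)/5 = -73/5*(-62) = 4526/5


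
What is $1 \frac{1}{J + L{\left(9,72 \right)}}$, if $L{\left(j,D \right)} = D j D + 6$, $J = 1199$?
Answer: $\frac{1}{47861} \approx 2.0894 \cdot 10^{-5}$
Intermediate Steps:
$L{\left(j,D \right)} = 6 + j D^{2}$ ($L{\left(j,D \right)} = j D^{2} + 6 = 6 + j D^{2}$)
$1 \frac{1}{J + L{\left(9,72 \right)}} = 1 \frac{1}{1199 + \left(6 + 9 \cdot 72^{2}\right)} = 1 \frac{1}{1199 + \left(6 + 9 \cdot 5184\right)} = 1 \frac{1}{1199 + \left(6 + 46656\right)} = 1 \frac{1}{1199 + 46662} = 1 \cdot \frac{1}{47861} = \frac{1}{47861}$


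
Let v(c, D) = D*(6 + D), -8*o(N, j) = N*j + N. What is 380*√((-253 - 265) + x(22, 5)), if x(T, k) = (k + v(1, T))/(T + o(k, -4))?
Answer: 380*I*√17948270/191 ≈ 8428.7*I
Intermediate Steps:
o(N, j) = -N/8 - N*j/8 (o(N, j) = -(N*j + N)/8 = -(N + N*j)/8 = -N/8 - N*j/8)
x(T, k) = (k + T*(6 + T))/(T + 3*k/8) (x(T, k) = (k + T*(6 + T))/(T - k*(1 - 4)/8) = (k + T*(6 + T))/(T - ⅛*k*(-3)) = (k + T*(6 + T))/(T + 3*k/8))
380*√((-253 - 265) + x(22, 5)) = 380*√((-253 - 265) + 8*(5 + 22*(6 + 22))/(3*5 + 8*22)) = 380*√(-518 + 8*(5 + 22*28)/(15 + 176)) = 380*√(-518 + 8*(5 + 616)/191) = 380*√(-518 + 8*(1/191)*621) = 380*√(-518 + 4968/191) = 380*√(-93970/191) = 380*(I*√17948270/191) = 380*I*√17948270/191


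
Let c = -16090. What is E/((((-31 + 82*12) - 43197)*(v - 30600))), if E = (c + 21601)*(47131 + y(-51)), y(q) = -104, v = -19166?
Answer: 1551891/12588712 ≈ 0.12328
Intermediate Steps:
E = 259165797 (E = (-16090 + 21601)*(47131 - 104) = 5511*47027 = 259165797)
E/((((-31 + 82*12) - 43197)*(v - 30600))) = 259165797/((((-31 + 82*12) - 43197)*(-19166 - 30600))) = 259165797/((((-31 + 984) - 43197)*(-49766))) = 259165797/(((953 - 43197)*(-49766))) = 259165797/((-42244*(-49766))) = 259165797/2102314904 = 259165797*(1/2102314904) = 1551891/12588712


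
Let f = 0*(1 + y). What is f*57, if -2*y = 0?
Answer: 0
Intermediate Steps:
y = 0 (y = -1/2*0 = 0)
f = 0 (f = 0*(1 + 0) = 0*1 = 0)
f*57 = 0*57 = 0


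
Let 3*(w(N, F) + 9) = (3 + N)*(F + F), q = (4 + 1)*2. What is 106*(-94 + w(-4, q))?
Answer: -34874/3 ≈ -11625.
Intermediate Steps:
q = 10 (q = 5*2 = 10)
w(N, F) = -9 + 2*F*(3 + N)/3 (w(N, F) = -9 + ((3 + N)*(F + F))/3 = -9 + ((3 + N)*(2*F))/3 = -9 + (2*F*(3 + N))/3 = -9 + 2*F*(3 + N)/3)
106*(-94 + w(-4, q)) = 106*(-94 + (-9 + 2*10 + (⅔)*10*(-4))) = 106*(-94 + (-9 + 20 - 80/3)) = 106*(-94 - 47/3) = 106*(-329/3) = -34874/3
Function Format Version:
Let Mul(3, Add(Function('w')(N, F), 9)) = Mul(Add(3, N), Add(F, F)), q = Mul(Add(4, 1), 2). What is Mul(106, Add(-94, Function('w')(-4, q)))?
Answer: Rational(-34874, 3) ≈ -11625.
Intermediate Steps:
q = 10 (q = Mul(5, 2) = 10)
Function('w')(N, F) = Add(-9, Mul(Rational(2, 3), F, Add(3, N))) (Function('w')(N, F) = Add(-9, Mul(Rational(1, 3), Mul(Add(3, N), Add(F, F)))) = Add(-9, Mul(Rational(1, 3), Mul(Add(3, N), Mul(2, F)))) = Add(-9, Mul(Rational(1, 3), Mul(2, F, Add(3, N)))) = Add(-9, Mul(Rational(2, 3), F, Add(3, N))))
Mul(106, Add(-94, Function('w')(-4, q))) = Mul(106, Add(-94, Add(-9, Mul(2, 10), Mul(Rational(2, 3), 10, -4)))) = Mul(106, Add(-94, Add(-9, 20, Rational(-80, 3)))) = Mul(106, Add(-94, Rational(-47, 3))) = Mul(106, Rational(-329, 3)) = Rational(-34874, 3)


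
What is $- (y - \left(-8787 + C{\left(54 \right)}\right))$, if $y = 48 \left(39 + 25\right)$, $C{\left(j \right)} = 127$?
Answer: $-11732$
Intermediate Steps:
$y = 3072$ ($y = 48 \cdot 64 = 3072$)
$- (y - \left(-8787 + C{\left(54 \right)}\right)) = - (3072 + \left(8787 - 127\right)) = - (3072 + 8660) = \left(-1\right) 11732 = -11732$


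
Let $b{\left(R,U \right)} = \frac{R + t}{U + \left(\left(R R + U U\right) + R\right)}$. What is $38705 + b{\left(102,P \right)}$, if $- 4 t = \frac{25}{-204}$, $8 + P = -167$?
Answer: $\frac{1293524898937}{33420096} \approx 38705.0$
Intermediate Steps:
$P = -175$ ($P = -8 - 167 = -175$)
$t = \frac{25}{816}$ ($t = - \frac{25 \frac{1}{-204}}{4} = - \frac{25 \left(- \frac{1}{204}\right)}{4} = \left(- \frac{1}{4}\right) \left(- \frac{25}{204}\right) = \frac{25}{816} \approx 0.030637$)
$b{\left(R,U \right)} = \frac{\frac{25}{816} + R}{R + U + R^{2} + U^{2}}$ ($b{\left(R,U \right)} = \frac{R + \frac{25}{816}}{U + \left(\left(R R + U U\right) + R\right)} = \frac{\frac{25}{816} + R}{U + \left(\left(R^{2} + U^{2}\right) + R\right)} = \frac{\frac{25}{816} + R}{U + \left(R + R^{2} + U^{2}\right)} = \frac{\frac{25}{816} + R}{R + U + R^{2} + U^{2}}$)
$38705 + b{\left(102,P \right)} = 38705 + \frac{\frac{25}{816} + 102}{102 - 175 + 102^{2} + \left(-175\right)^{2}} = 38705 + \frac{1}{102 - 175 + 10404 + 30625} \cdot \frac{83257}{816} = 38705 + \frac{1}{40956} \cdot \frac{83257}{816} = 38705 + \frac{83257}{33420096} = \frac{1293524898937}{33420096}$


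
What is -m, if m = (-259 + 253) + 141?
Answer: -135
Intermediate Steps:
m = 135 (m = -6 + 141 = 135)
-m = -1*135 = -135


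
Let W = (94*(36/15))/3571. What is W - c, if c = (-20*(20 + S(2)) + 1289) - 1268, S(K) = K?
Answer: 7482373/17855 ≈ 419.06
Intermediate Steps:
W = 1128/17855 (W = (94*(36*(1/15)))*(1/3571) = (94*(12/5))*(1/3571) = (1128/5)*(1/3571) = 1128/17855 ≈ 0.063176)
c = -419 (c = (-20*(20 + 2) + 1289) - 1268 = (-20*22 + 1289) - 1268 = (-440 + 1289) - 1268 = 849 - 1268 = -419)
W - c = 1128/17855 - 1*(-419) = 1128/17855 + 419 = 7482373/17855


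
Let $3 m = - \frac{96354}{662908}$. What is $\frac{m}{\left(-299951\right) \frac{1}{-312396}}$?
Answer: $- \frac{2508383682}{49709979377} \approx -0.05046$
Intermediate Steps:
$m = - \frac{16059}{331454}$ ($m = \frac{\left(-96354\right) \frac{1}{662908}}{3} = \frac{1}{3} \left(- \frac{48177}{331454}\right) = - \frac{16059}{331454} \approx -0.04845$)
$\frac{m}{\left(-299951\right) \frac{1}{-312396}} = - \frac{16059}{331454 \left(- \frac{299951}{-312396}\right)} = - \frac{16059}{331454 \left(\left(-299951\right) \left(- \frac{1}{312396}\right)\right)} = - \frac{16059}{331454 \cdot \frac{299951}{312396}} = \left(- \frac{16059}{331454}\right) \frac{312396}{299951} = - \frac{2508383682}{49709979377}$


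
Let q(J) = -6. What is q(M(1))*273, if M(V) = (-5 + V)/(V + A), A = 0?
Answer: -1638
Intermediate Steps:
M(V) = (-5 + V)/V (M(V) = (-5 + V)/(V + 0) = (-5 + V)/V)
q(M(1))*273 = -6*273 = -1638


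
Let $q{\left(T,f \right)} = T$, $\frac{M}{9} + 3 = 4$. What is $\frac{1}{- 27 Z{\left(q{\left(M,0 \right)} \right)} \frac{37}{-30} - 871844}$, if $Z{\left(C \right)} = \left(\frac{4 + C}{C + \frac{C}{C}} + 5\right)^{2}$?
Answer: $- \frac{1000}{870522323} \approx -1.1487 \cdot 10^{-6}$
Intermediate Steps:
$M = 9$ ($M = -27 + 9 \cdot 4 = -27 + 36 = 9$)
$Z{\left(C \right)} = \left(5 + \frac{4 + C}{1 + C}\right)^{2}$ ($Z{\left(C \right)} = \left(\frac{4 + C}{C + 1} + 5\right)^{2} = \left(\frac{4 + C}{1 + C} + 5\right)^{2} = \left(5 + \frac{4 + C}{1 + C}\right)^{2}$)
$\frac{1}{- 27 Z{\left(q{\left(M,0 \right)} \right)} \frac{37}{-30} - 871844} = \frac{1}{- 27 \frac{9 \left(3 + 2 \cdot 9\right)^{2}}{\left(1 + 9\right)^{2}} \frac{37}{-30} - 871844} = \frac{1}{- 27 \frac{9 \left(3 + 18\right)^{2}}{100} \cdot 37 \left(- \frac{1}{30}\right) - 871844} = \frac{1}{- 27 \cdot 9 \cdot \frac{1}{100} \cdot 21^{2} \left(- \frac{37}{30}\right) - 871844} = \frac{1}{- 27 \cdot 9 \cdot \frac{1}{100} \cdot 441 \left(- \frac{37}{30}\right) - 871844} = \frac{1}{\left(-27\right) \frac{3969}{100} \left(- \frac{37}{30}\right) - 871844} = \frac{1}{\left(- \frac{107163}{100}\right) \left(- \frac{37}{30}\right) - 871844} = \frac{1}{\frac{1321677}{1000} - 871844} = \frac{1}{- \frac{870522323}{1000}} = - \frac{1000}{870522323}$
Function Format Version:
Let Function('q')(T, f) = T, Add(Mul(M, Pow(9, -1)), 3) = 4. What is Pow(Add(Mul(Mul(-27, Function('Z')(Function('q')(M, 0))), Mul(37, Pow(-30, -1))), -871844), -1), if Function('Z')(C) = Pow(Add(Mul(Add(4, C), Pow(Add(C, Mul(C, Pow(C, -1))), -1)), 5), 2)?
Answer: Rational(-1000, 870522323) ≈ -1.1487e-6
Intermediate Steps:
M = 9 (M = Add(-27, Mul(9, 4)) = Add(-27, 36) = 9)
Function('Z')(C) = Pow(Add(5, Mul(Pow(Add(1, C), -1), Add(4, C))), 2) (Function('Z')(C) = Pow(Add(Mul(Add(4, C), Pow(Add(C, 1), -1)), 5), 2) = Pow(Add(Mul(Add(4, C), Pow(Add(1, C), -1)), 5), 2) = Pow(Add(Mul(Pow(Add(1, C), -1), Add(4, C)), 5), 2) = Pow(Add(5, Mul(Pow(Add(1, C), -1), Add(4, C))), 2))
Pow(Add(Mul(Mul(-27, Function('Z')(Function('q')(M, 0))), Mul(37, Pow(-30, -1))), -871844), -1) = Pow(Add(Mul(Mul(-27, Mul(9, Pow(Add(1, 9), -2), Pow(Add(3, Mul(2, 9)), 2))), Mul(37, Pow(-30, -1))), -871844), -1) = Pow(Add(Mul(Mul(-27, Mul(9, Pow(10, -2), Pow(Add(3, 18), 2))), Mul(37, Rational(-1, 30))), -871844), -1) = Pow(Add(Mul(Mul(-27, Mul(9, Rational(1, 100), Pow(21, 2))), Rational(-37, 30)), -871844), -1) = Pow(Add(Mul(Mul(-27, Mul(9, Rational(1, 100), 441)), Rational(-37, 30)), -871844), -1) = Pow(Add(Mul(Mul(-27, Rational(3969, 100)), Rational(-37, 30)), -871844), -1) = Pow(Add(Mul(Rational(-107163, 100), Rational(-37, 30)), -871844), -1) = Pow(Add(Rational(1321677, 1000), -871844), -1) = Pow(Rational(-870522323, 1000), -1) = Rational(-1000, 870522323)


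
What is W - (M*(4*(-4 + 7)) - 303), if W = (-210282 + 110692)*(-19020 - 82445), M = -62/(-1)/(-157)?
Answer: 1586469246265/157 ≈ 1.0105e+10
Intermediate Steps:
M = -62/157 (M = -62*(-1)*(-1/157) = 62*(-1/157) = -62/157 ≈ -0.39490)
W = 10104899350 (W = -99590*(-101465) = 10104899350)
W - (M*(4*(-4 + 7)) - 303) = 10104899350 - (-248*(-4 + 7)/157 - 303) = 10104899350 - (-248*3/157 - 303) = 10104899350 - (-62/157*12 - 303) = 10104899350 - (-744/157 - 303) = 10104899350 - 1*(-48315/157) = 10104899350 + 48315/157 = 1586469246265/157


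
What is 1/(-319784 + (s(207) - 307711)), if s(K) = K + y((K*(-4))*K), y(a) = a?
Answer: -1/798684 ≈ -1.2521e-6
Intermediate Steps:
s(K) = K - 4*K² (s(K) = K + (K*(-4))*K = K + (-4*K)*K = K - 4*K²)
1/(-319784 + (s(207) - 307711)) = 1/(-319784 + (207*(1 - 4*207) - 307711)) = 1/(-319784 + (207*(1 - 828) - 307711)) = 1/(-319784 + (207*(-827) - 307711)) = 1/(-319784 + (-171189 - 307711)) = 1/(-319784 - 478900) = 1/(-798684) = -1/798684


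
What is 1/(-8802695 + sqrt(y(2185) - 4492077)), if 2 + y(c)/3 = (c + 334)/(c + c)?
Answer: -38467777150/338620129209814403 - 3*I*sqrt(9531647424290)/338620129209814403 ≈ -1.136e-7 - 2.7352e-11*I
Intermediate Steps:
y(c) = -6 + 3*(334 + c)/(2*c) (y(c) = -6 + 3*((c + 334)/(c + c)) = -6 + 3*((334 + c)/((2*c))) = -6 + 3*((334 + c)*(1/(2*c))) = -6 + 3*((334 + c)/(2*c)) = -6 + 3*(334 + c)/(2*c))
1/(-8802695 + sqrt(y(2185) - 4492077)) = 1/(-8802695 + sqrt((-9/2 + 501/2185) - 4492077)) = 1/(-8802695 + sqrt(-18663/4370 - 4492077)) = 1/(-8802695 + sqrt(-19630395153/4370)) = 1/(-8802695 + 3*I*sqrt(9531647424290)/4370)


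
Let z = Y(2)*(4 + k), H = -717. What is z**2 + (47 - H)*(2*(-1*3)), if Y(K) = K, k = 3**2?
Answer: -3908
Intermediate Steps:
k = 9
z = 26 (z = 2*(4 + 9) = 2*13 = 26)
z**2 + (47 - H)*(2*(-1*3)) = 26**2 + (47 - 1*(-717))*(2*(-1*3)) = 676 + (47 + 717)*(2*(-3)) = 676 + 764*(-6) = 676 - 4584 = -3908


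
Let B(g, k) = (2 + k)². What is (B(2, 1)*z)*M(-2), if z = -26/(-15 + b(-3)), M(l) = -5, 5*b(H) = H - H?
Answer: -78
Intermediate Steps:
b(H) = 0 (b(H) = (H - H)/5 = (⅕)*0 = 0)
z = 26/15 (z = -26/(-15 + 0) = -26/(-15) = -26*(-1/15) = 26/15 ≈ 1.7333)
(B(2, 1)*z)*M(-2) = ((2 + 1)²*(26/15))*(-5) = (3²*(26/15))*(-5) = (9*(26/15))*(-5) = (78/5)*(-5) = -78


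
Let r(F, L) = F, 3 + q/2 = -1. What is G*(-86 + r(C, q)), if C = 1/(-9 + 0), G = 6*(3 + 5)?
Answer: -12400/3 ≈ -4133.3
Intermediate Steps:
q = -8 (q = -6 + 2*(-1) = -6 - 2 = -8)
G = 48 (G = 6*8 = 48)
C = -⅑ (C = 1/(-9) = -⅑ ≈ -0.11111)
G*(-86 + r(C, q)) = 48*(-86 - ⅑) = 48*(-775/9) = -12400/3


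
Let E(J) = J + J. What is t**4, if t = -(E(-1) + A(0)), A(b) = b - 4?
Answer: 1296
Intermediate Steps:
A(b) = -4 + b
E(J) = 2*J
t = 6 (t = -(2*(-1) + (-4 + 0)) = -(-2 - 4) = -1*(-6) = 6)
t**4 = 6**4 = 1296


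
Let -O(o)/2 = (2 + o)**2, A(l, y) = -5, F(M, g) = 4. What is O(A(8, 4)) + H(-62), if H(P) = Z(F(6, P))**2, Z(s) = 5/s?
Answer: -263/16 ≈ -16.438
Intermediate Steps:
H(P) = 25/16 (H(P) = (5/4)**2 = 25/16)
O(o) = -2*(2 + o)**2
O(A(8, 4)) + H(-62) = -2*(2 - 5)**2 + 25/16 = -2*(-3)**2 + 25/16 = -2*9 + 25/16 = -18 + 25/16 = -263/16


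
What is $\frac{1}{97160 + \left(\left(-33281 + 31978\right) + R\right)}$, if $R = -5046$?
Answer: $\frac{1}{90811} \approx 1.1012 \cdot 10^{-5}$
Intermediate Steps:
$\frac{1}{97160 + \left(\left(-33281 + 31978\right) + R\right)} = \frac{1}{97160 + \left(\left(-33281 + 31978\right) - 5046\right)} = \frac{1}{97160 - 6349} = \frac{1}{90811}$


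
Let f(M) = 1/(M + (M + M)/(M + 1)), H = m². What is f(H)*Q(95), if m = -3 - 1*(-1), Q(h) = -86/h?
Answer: -43/266 ≈ -0.16165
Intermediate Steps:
m = -2 (m = -3 + 1 = -2)
H = 4 (H = (-2)² = 4)
f(M) = 1/(M + 2*M/(1 + M)) (f(M) = 1/(M + (2*M)/(1 + M)) = 1/(M + 2*M/(1 + M)))
f(H)*Q(95) = ((1 + 4)/(4*(3 + 4)))*(-86/95) = ((¼)*5/7)*(-86*1/95) = ((¼)*(⅐)*5)*(-86/95) = (5/28)*(-86/95) = -43/266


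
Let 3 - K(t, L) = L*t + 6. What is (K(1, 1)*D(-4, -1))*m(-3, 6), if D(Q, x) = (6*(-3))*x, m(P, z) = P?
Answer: 216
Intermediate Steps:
D(Q, x) = -18*x
K(t, L) = -3 - L*t (K(t, L) = 3 - (L*t + 6) = 3 - (6 + L*t) = 3 + (-6 - L*t) = -3 - L*t)
(K(1, 1)*D(-4, -1))*m(-3, 6) = ((-3 - 1*1*1)*(-18*(-1)))*(-3) = ((-3 - 1)*18)*(-3) = -4*18*(-3) = -72*(-3) = 216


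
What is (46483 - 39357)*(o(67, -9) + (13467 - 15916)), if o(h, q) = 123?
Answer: -16575076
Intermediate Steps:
(46483 - 39357)*(o(67, -9) + (13467 - 15916)) = (46483 - 39357)*(123 + (13467 - 15916)) = 7126*(123 - 2449) = 7126*(-2326) = -16575076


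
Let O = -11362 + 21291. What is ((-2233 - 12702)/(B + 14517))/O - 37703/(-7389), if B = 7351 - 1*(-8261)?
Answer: 3759591267836/736808521383 ≈ 5.1025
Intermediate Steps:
B = 15612 (B = 7351 + 8261 = 15612)
O = 9929
((-2233 - 12702)/(B + 14517))/O - 37703/(-7389) = ((-2233 - 12702)/(15612 + 14517))/9929 - 37703/(-7389) = -14935/30129*(1/9929) - 37703*(-1/7389) = -14935*1/30129*(1/9929) + 37703/7389 = -14935/30129*1/9929 + 37703/7389 = -14935/299150841 + 37703/7389 = 3759591267836/736808521383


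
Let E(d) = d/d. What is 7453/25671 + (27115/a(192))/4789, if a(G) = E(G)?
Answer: 731761582/122938419 ≈ 5.9523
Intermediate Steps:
E(d) = 1
a(G) = 1
7453/25671 + (27115/a(192))/4789 = 7453/25671 + (27115/1)/4789 = 7453*(1/25671) + (27115*1)*(1/4789) = 7453/25671 + 27115*(1/4789) = 7453/25671 + 27115/4789 = 731761582/122938419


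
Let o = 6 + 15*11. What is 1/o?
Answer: 1/171 ≈ 0.0058480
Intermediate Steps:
o = 171 (o = 6 + 165 = 171)
1/o = 1/171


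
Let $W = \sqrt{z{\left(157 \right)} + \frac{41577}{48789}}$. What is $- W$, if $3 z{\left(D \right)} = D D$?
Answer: $- \frac{2 \sqrt{60370102754}}{5421} \approx -90.649$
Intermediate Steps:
$z{\left(D \right)} = \frac{D^{2}}{3}$ ($z{\left(D \right)} = \frac{D D}{3} = \frac{D^{2}}{3}$)
$W = \frac{2 \sqrt{60370102754}}{5421}$ ($W = \sqrt{\frac{157^{2}}{3} + \frac{41577}{48789}} = \sqrt{\frac{1}{3} \cdot 24649 + 41577 \cdot \frac{1}{48789}} = \sqrt{\frac{24649}{3} + \frac{13859}{16263}} = \sqrt{\frac{133636088}{16263}} = \frac{2 \sqrt{60370102754}}{5421} \approx 90.649$)
$- W = - \frac{2 \sqrt{60370102754}}{5421}$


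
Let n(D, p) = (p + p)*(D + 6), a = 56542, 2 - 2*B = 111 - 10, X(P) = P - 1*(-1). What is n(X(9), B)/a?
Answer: -792/28271 ≈ -0.028015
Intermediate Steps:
X(P) = 1 + P (X(P) = P + 1 = 1 + P)
B = -99/2 (B = 1 - (111 - 10)/2 = 1 - 1/2*101 = 1 - 101/2 = -99/2 ≈ -49.500)
n(D, p) = 2*p*(6 + D) (n(D, p) = (2*p)*(6 + D) = 2*p*(6 + D))
n(X(9), B)/a = (2*(-99/2)*(6 + (1 + 9)))/56542 = (2*(-99/2)*(6 + 10))*(1/56542) = (2*(-99/2)*16)*(1/56542) = -1584*1/56542 = -792/28271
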